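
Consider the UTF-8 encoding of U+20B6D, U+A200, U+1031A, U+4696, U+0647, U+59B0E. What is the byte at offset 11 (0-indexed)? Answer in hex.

U+20B6D → 4-byte form F0 A0 AD AD at offsets 0–3.
U+A200 → 3-byte form EA 88 80 at offsets 4–6.
U+1031A → 4-byte form F0 90 8C 9A at offsets 7–10.
U+4696 → 3-byte form E4 9A 96 at offsets 11–13.
Offset 11 falls in char 4's range; it's byte 1 of E4 9A 96 = 0xE4.

0xE4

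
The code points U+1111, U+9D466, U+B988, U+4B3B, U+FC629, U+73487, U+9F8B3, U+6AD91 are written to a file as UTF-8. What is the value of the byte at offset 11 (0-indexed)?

U+1111 → 3-byte form E1 84 91 at offsets 0–2.
U+9D466 → 4-byte form F2 9D 91 A6 at offsets 3–6.
U+B988 → 3-byte form EB A6 88 at offsets 7–9.
U+4B3B → 3-byte form E4 AC BB at offsets 10–12.
Offset 11 falls in char 4's range; it's byte 2 of E4 AC BB = 0xAC.

0xAC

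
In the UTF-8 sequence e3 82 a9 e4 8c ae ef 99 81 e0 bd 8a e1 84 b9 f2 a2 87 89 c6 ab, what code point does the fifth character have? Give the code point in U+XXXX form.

Offset 0: leading byte 0xE3 = 11100011 → 3-byte char #1 = E3 82 A9.
Offset 3: leading byte 0xE4 = 11100100 → 3-byte char #2 = E4 8C AE.
Offset 6: leading byte 0xEF = 11101111 → 3-byte char #3 = EF 99 81.
Offset 9: leading byte 0xE0 = 11100000 → 3-byte char #4 = E0 BD 8A.
Offset 12: leading byte 0xE1 = 11100001 → 3-byte char #5 = E1 84 B9.
Leading byte 0xE1 = 11100001 matches 1110xxxx → 3-byte sequence.
Byte 1: 0xE1 = 11100001, payload 0001 (4 bits).
Byte 2: 0x84 = 10000100 (10xxxxxx ✓), payload 000100.
Byte 3: 0xB9 = 10111001 (10xxxxxx ✓), payload 111001.
Concatenate: 0001000100111001 = 0x1139 (16 bits → U+1139).

U+1139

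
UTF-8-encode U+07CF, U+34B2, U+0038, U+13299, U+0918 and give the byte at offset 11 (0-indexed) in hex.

0xA4

U+07CF → 2-byte form DF 8F at offsets 0–1.
U+34B2 → 3-byte form E3 92 B2 at offsets 2–4.
U+0038 → 1-byte form 38 at offsets 5–5.
U+13299 → 4-byte form F0 93 8A 99 at offsets 6–9.
U+0918 → 3-byte form E0 A4 98 at offsets 10–12.
Offset 11 falls in char 5's range; it's byte 2 of E0 A4 98 = 0xA4.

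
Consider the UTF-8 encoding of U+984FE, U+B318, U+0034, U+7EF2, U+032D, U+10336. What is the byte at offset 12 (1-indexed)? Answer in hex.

1-indexed offset 12 is 0-indexed offset 11.
U+984FE → 4-byte form F2 98 93 BE at offsets 0–3.
U+B318 → 3-byte form EB 8C 98 at offsets 4–6.
U+0034 → 1-byte form 34 at offsets 7–7.
U+7EF2 → 3-byte form E7 BB B2 at offsets 8–10.
U+032D → 2-byte form CC AD at offsets 11–12.
Offset 11 falls in char 5's range; it's byte 1 of CC AD = 0xCC.

0xCC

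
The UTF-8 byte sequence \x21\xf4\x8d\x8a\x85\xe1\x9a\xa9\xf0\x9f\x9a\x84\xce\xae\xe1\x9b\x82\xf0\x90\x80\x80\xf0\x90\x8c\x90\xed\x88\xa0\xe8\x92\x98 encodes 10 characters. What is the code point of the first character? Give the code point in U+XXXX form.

Offset 0: leading byte 0x21 = 00100001 → 1-byte char #1 = 21.
Leading byte 0x21 = 00100001 matches 0xxxxxxx → 1-byte sequence.
Byte 1: 0x21 = 00100001, payload 0100001 (7 bits).
Concatenate: 0100001 = 0x21 (7 bits → U+0021).

U+0021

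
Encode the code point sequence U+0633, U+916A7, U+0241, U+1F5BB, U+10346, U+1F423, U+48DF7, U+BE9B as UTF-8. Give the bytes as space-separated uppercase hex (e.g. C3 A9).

D8 B3 F2 91 9A A7 C9 81 F0 9F 96 BB F0 90 8D 86 F0 9F 90 A3 F1 88 B7 B7 EB BA 9B

U+0633: 2-byte form → D8 B3.
U+916A7: 4-byte form → F2 91 9A A7.
U+0241: 2-byte form → C9 81.
U+1F5BB: 4-byte form → F0 9F 96 BB.
U+10346: 4-byte form → F0 90 8D 86.
U+1F423: 4-byte form → F0 9F 90 A3.
U+48DF7: 4-byte form → F1 88 B7 B7.
U+BE9B: 3-byte form → EB BA 9B.
Concatenated (27 bytes): D8 B3 F2 91 9A A7 C9 81 F0 9F 96 BB F0 90 8D 86 F0 9F 90 A3 F1 88 B7 B7 EB BA 9B.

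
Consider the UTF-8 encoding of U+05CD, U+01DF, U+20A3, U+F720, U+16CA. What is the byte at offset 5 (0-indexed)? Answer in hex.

0x82

U+05CD → 2-byte form D7 8D at offsets 0–1.
U+01DF → 2-byte form C7 9F at offsets 2–3.
U+20A3 → 3-byte form E2 82 A3 at offsets 4–6.
Offset 5 falls in char 3's range; it's byte 2 of E2 82 A3 = 0x82.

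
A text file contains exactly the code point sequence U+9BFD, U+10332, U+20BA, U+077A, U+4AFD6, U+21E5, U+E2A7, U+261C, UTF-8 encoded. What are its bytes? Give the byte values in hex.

U+9BFD: 3-byte form → E9 AF BD.
U+10332: 4-byte form → F0 90 8C B2.
U+20BA: 3-byte form → E2 82 BA.
U+077A: 2-byte form → DD BA.
U+4AFD6: 4-byte form → F1 8A BF 96.
U+21E5: 3-byte form → E2 87 A5.
U+E2A7: 3-byte form → EE 8A A7.
U+261C: 3-byte form → E2 98 9C.
Concatenated (25 bytes): E9 AF BD F0 90 8C B2 E2 82 BA DD BA F1 8A BF 96 E2 87 A5 EE 8A A7 E2 98 9C.

E9 AF BD F0 90 8C B2 E2 82 BA DD BA F1 8A BF 96 E2 87 A5 EE 8A A7 E2 98 9C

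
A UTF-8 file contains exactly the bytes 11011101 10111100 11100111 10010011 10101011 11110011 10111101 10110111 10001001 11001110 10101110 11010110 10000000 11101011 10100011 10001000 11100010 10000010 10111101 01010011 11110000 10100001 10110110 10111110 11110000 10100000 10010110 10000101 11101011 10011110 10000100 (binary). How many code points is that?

Byte at offset 0: 0xDD = 11011101 → 2-byte char (#1). Advance 2.
Byte at offset 2: 0xE7 = 11100111 → 3-byte char (#2). Advance 3.
Byte at offset 5: 0xF3 = 11110011 → 4-byte char (#3). Advance 4.
Byte at offset 9: 0xCE = 11001110 → 2-byte char (#4). Advance 2.
Byte at offset 11: 0xD6 = 11010110 → 2-byte char (#5). Advance 2.
Byte at offset 13: 0xEB = 11101011 → 3-byte char (#6). Advance 3.
Byte at offset 16: 0xE2 = 11100010 → 3-byte char (#7). Advance 3.
Byte at offset 19: 0x53 = 01010011 → 1-byte char (#8). Advance 1.
Byte at offset 20: 0xF0 = 11110000 → 4-byte char (#9). Advance 4.
Byte at offset 24: 0xF0 = 11110000 → 4-byte char (#10). Advance 4.
Byte at offset 28: 0xEB = 11101011 → 3-byte char (#11). Advance 3.
Reached end at offset 31 after 11 code points.

11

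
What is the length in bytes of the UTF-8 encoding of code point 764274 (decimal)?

4

U+BA972 = 0xBA972. UTF-8 uses 1 byte below 0x80, 2 below 0x800, 3 below 0x10000, 4 up to 0x10FFFF. 0xBA972 is in U+10000–U+10FFFF → 4 bytes.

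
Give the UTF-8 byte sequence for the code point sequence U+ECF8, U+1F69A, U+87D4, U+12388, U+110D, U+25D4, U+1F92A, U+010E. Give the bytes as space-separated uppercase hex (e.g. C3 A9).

EE B3 B8 F0 9F 9A 9A E8 9F 94 F0 92 8E 88 E1 84 8D E2 97 94 F0 9F A4 AA C4 8E

U+ECF8: 3-byte form → EE B3 B8.
U+1F69A: 4-byte form → F0 9F 9A 9A.
U+87D4: 3-byte form → E8 9F 94.
U+12388: 4-byte form → F0 92 8E 88.
U+110D: 3-byte form → E1 84 8D.
U+25D4: 3-byte form → E2 97 94.
U+1F92A: 4-byte form → F0 9F A4 AA.
U+010E: 2-byte form → C4 8E.
Concatenated (26 bytes): EE B3 B8 F0 9F 9A 9A E8 9F 94 F0 92 8E 88 E1 84 8D E2 97 94 F0 9F A4 AA C4 8E.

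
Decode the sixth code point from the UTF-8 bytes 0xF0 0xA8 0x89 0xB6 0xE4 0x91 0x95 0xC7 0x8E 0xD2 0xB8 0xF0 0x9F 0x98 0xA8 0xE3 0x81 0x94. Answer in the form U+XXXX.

U+3054

Offset 0: leading byte 0xF0 = 11110000 → 4-byte char #1 = F0 A8 89 B6.
Offset 4: leading byte 0xE4 = 11100100 → 3-byte char #2 = E4 91 95.
Offset 7: leading byte 0xC7 = 11000111 → 2-byte char #3 = C7 8E.
Offset 9: leading byte 0xD2 = 11010010 → 2-byte char #4 = D2 B8.
Offset 11: leading byte 0xF0 = 11110000 → 4-byte char #5 = F0 9F 98 A8.
Offset 15: leading byte 0xE3 = 11100011 → 3-byte char #6 = E3 81 94.
Leading byte 0xE3 = 11100011 matches 1110xxxx → 3-byte sequence.
Byte 1: 0xE3 = 11100011, payload 0011 (4 bits).
Byte 2: 0x81 = 10000001 (10xxxxxx ✓), payload 000001.
Byte 3: 0x94 = 10010100 (10xxxxxx ✓), payload 010100.
Concatenate: 0011000001010100 = 0x3054 (16 bits → U+3054).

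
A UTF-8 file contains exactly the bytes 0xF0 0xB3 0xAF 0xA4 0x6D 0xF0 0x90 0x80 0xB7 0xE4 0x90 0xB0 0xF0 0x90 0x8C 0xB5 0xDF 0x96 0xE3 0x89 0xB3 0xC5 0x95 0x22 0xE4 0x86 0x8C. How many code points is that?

Byte at offset 0: 0xF0 = 11110000 → 4-byte char (#1). Advance 4.
Byte at offset 4: 0x6D = 01101101 → 1-byte char (#2). Advance 1.
Byte at offset 5: 0xF0 = 11110000 → 4-byte char (#3). Advance 4.
Byte at offset 9: 0xE4 = 11100100 → 3-byte char (#4). Advance 3.
Byte at offset 12: 0xF0 = 11110000 → 4-byte char (#5). Advance 4.
Byte at offset 16: 0xDF = 11011111 → 2-byte char (#6). Advance 2.
Byte at offset 18: 0xE3 = 11100011 → 3-byte char (#7). Advance 3.
Byte at offset 21: 0xC5 = 11000101 → 2-byte char (#8). Advance 2.
Byte at offset 23: 0x22 = 00100010 → 1-byte char (#9). Advance 1.
Byte at offset 24: 0xE4 = 11100100 → 3-byte char (#10). Advance 3.
Reached end at offset 27 after 10 code points.

10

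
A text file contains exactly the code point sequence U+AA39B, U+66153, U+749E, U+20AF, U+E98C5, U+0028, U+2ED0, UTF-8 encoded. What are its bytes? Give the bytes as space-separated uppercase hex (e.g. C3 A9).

F2 AA 8E 9B F1 A6 85 93 E7 92 9E E2 82 AF F3 A9 A3 85 28 E2 BB 90

U+AA39B: 4-byte form → F2 AA 8E 9B.
U+66153: 4-byte form → F1 A6 85 93.
U+749E: 3-byte form → E7 92 9E.
U+20AF: 3-byte form → E2 82 AF.
U+E98C5: 4-byte form → F3 A9 A3 85.
U+0028: 1-byte form → 28.
U+2ED0: 3-byte form → E2 BB 90.
Concatenated (22 bytes): F2 AA 8E 9B F1 A6 85 93 E7 92 9E E2 82 AF F3 A9 A3 85 28 E2 BB 90.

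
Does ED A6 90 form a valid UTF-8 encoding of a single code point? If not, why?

invalid (encodes a surrogate (U+D800–U+DFFF))

Structurally a 3-byte sequence; payload = 0xD990.
But 0xD990 is in U+D800–U+DFFF, the surrogate range. Surrogates are not Unicode scalar values and are forbidden in UTF-8.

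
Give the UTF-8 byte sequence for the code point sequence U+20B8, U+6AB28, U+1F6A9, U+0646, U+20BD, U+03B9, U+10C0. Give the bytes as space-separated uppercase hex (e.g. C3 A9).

U+20B8: 3-byte form → E2 82 B8.
U+6AB28: 4-byte form → F1 AA AC A8.
U+1F6A9: 4-byte form → F0 9F 9A A9.
U+0646: 2-byte form → D9 86.
U+20BD: 3-byte form → E2 82 BD.
U+03B9: 2-byte form → CE B9.
U+10C0: 3-byte form → E1 83 80.
Concatenated (21 bytes): E2 82 B8 F1 AA AC A8 F0 9F 9A A9 D9 86 E2 82 BD CE B9 E1 83 80.

E2 82 B8 F1 AA AC A8 F0 9F 9A A9 D9 86 E2 82 BD CE B9 E1 83 80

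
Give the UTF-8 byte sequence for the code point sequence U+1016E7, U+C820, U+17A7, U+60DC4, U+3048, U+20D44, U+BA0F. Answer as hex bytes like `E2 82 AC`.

F4 81 9B A7 EC A0 A0 E1 9E A7 F1 A0 B7 84 E3 81 88 F0 A0 B5 84 EB A8 8F

U+1016E7: 4-byte form → F4 81 9B A7.
U+C820: 3-byte form → EC A0 A0.
U+17A7: 3-byte form → E1 9E A7.
U+60DC4: 4-byte form → F1 A0 B7 84.
U+3048: 3-byte form → E3 81 88.
U+20D44: 4-byte form → F0 A0 B5 84.
U+BA0F: 3-byte form → EB A8 8F.
Concatenated (24 bytes): F4 81 9B A7 EC A0 A0 E1 9E A7 F1 A0 B7 84 E3 81 88 F0 A0 B5 84 EB A8 8F.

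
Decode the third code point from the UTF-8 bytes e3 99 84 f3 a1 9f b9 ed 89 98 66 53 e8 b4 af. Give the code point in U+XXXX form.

U+D258

Offset 0: leading byte 0xE3 = 11100011 → 3-byte char #1 = E3 99 84.
Offset 3: leading byte 0xF3 = 11110011 → 4-byte char #2 = F3 A1 9F B9.
Offset 7: leading byte 0xED = 11101101 → 3-byte char #3 = ED 89 98.
Leading byte 0xED = 11101101 matches 1110xxxx → 3-byte sequence.
Byte 1: 0xED = 11101101, payload 1101 (4 bits).
Byte 2: 0x89 = 10001001 (10xxxxxx ✓), payload 001001.
Byte 3: 0x98 = 10011000 (10xxxxxx ✓), payload 011000.
Concatenate: 1101001001011000 = 0xD258 (16 bits → U+D258).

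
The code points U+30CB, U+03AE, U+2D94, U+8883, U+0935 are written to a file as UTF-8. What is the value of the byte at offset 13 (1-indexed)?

0xA4

1-indexed offset 13 is 0-indexed offset 12.
U+30CB → 3-byte form E3 83 8B at offsets 0–2.
U+03AE → 2-byte form CE AE at offsets 3–4.
U+2D94 → 3-byte form E2 B6 94 at offsets 5–7.
U+8883 → 3-byte form E8 A2 83 at offsets 8–10.
U+0935 → 3-byte form E0 A4 B5 at offsets 11–13.
Offset 12 falls in char 5's range; it's byte 2 of E0 A4 B5 = 0xA4.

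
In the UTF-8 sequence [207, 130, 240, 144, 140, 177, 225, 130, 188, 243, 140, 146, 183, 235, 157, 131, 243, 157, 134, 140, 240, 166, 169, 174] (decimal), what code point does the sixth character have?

Offset 0: leading byte 0xCF = 11001111 → 2-byte char #1 = CF 82.
Offset 2: leading byte 0xF0 = 11110000 → 4-byte char #2 = F0 90 8C B1.
Offset 6: leading byte 0xE1 = 11100001 → 3-byte char #3 = E1 82 BC.
Offset 9: leading byte 0xF3 = 11110011 → 4-byte char #4 = F3 8C 92 B7.
Offset 13: leading byte 0xEB = 11101011 → 3-byte char #5 = EB 9D 83.
Offset 16: leading byte 0xF3 = 11110011 → 4-byte char #6 = F3 9D 86 8C.
Leading byte 0xF3 = 11110011 matches 11110xxx → 4-byte sequence.
Byte 1: 0xF3 = 11110011, payload 011 (3 bits).
Byte 2: 0x9D = 10011101 (10xxxxxx ✓), payload 011101.
Byte 3: 0x86 = 10000110 (10xxxxxx ✓), payload 000110.
Byte 4: 0x8C = 10001100 (10xxxxxx ✓), payload 001100.
Concatenate: 011011101000110001100 = 0xDD18C (21 bits → U+DD18C).

U+DD18C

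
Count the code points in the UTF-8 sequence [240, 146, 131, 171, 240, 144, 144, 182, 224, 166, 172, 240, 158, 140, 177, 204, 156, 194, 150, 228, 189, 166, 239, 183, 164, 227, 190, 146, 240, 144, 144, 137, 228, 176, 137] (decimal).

Byte at offset 0: 0xF0 = 11110000 → 4-byte char (#1). Advance 4.
Byte at offset 4: 0xF0 = 11110000 → 4-byte char (#2). Advance 4.
Byte at offset 8: 0xE0 = 11100000 → 3-byte char (#3). Advance 3.
Byte at offset 11: 0xF0 = 11110000 → 4-byte char (#4). Advance 4.
Byte at offset 15: 0xCC = 11001100 → 2-byte char (#5). Advance 2.
Byte at offset 17: 0xC2 = 11000010 → 2-byte char (#6). Advance 2.
Byte at offset 19: 0xE4 = 11100100 → 3-byte char (#7). Advance 3.
Byte at offset 22: 0xEF = 11101111 → 3-byte char (#8). Advance 3.
Byte at offset 25: 0xE3 = 11100011 → 3-byte char (#9). Advance 3.
Byte at offset 28: 0xF0 = 11110000 → 4-byte char (#10). Advance 4.
Byte at offset 32: 0xE4 = 11100100 → 3-byte char (#11). Advance 3.
Reached end at offset 35 after 11 code points.

11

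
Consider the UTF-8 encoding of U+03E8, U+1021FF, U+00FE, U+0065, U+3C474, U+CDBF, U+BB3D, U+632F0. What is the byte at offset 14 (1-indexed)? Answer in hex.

0xEC

1-indexed offset 14 is 0-indexed offset 13.
U+03E8 → 2-byte form CF A8 at offsets 0–1.
U+1021FF → 4-byte form F4 82 87 BF at offsets 2–5.
U+00FE → 2-byte form C3 BE at offsets 6–7.
U+0065 → 1-byte form 65 at offsets 8–8.
U+3C474 → 4-byte form F0 BC 91 B4 at offsets 9–12.
U+CDBF → 3-byte form EC B6 BF at offsets 13–15.
Offset 13 falls in char 6's range; it's byte 1 of EC B6 BF = 0xEC.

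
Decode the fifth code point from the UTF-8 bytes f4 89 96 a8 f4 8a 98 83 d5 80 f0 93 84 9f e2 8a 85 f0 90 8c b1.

U+2285

Offset 0: leading byte 0xF4 = 11110100 → 4-byte char #1 = F4 89 96 A8.
Offset 4: leading byte 0xF4 = 11110100 → 4-byte char #2 = F4 8A 98 83.
Offset 8: leading byte 0xD5 = 11010101 → 2-byte char #3 = D5 80.
Offset 10: leading byte 0xF0 = 11110000 → 4-byte char #4 = F0 93 84 9F.
Offset 14: leading byte 0xE2 = 11100010 → 3-byte char #5 = E2 8A 85.
Leading byte 0xE2 = 11100010 matches 1110xxxx → 3-byte sequence.
Byte 1: 0xE2 = 11100010, payload 0010 (4 bits).
Byte 2: 0x8A = 10001010 (10xxxxxx ✓), payload 001010.
Byte 3: 0x85 = 10000101 (10xxxxxx ✓), payload 000101.
Concatenate: 0010001010000101 = 0x2285 (16 bits → U+2285).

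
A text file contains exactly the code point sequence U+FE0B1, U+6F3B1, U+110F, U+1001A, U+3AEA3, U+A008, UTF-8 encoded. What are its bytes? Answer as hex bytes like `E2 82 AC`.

F3 BE 82 B1 F1 AF 8E B1 E1 84 8F F0 90 80 9A F0 BA BA A3 EA 80 88

U+FE0B1: 4-byte form → F3 BE 82 B1.
U+6F3B1: 4-byte form → F1 AF 8E B1.
U+110F: 3-byte form → E1 84 8F.
U+1001A: 4-byte form → F0 90 80 9A.
U+3AEA3: 4-byte form → F0 BA BA A3.
U+A008: 3-byte form → EA 80 88.
Concatenated (22 bytes): F3 BE 82 B1 F1 AF 8E B1 E1 84 8F F0 90 80 9A F0 BA BA A3 EA 80 88.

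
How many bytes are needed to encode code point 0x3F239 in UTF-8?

U+3F239 = 0x3F239. UTF-8 uses 1 byte below 0x80, 2 below 0x800, 3 below 0x10000, 4 up to 0x10FFFF. 0x3F239 is in U+10000–U+10FFFF → 4 bytes.

4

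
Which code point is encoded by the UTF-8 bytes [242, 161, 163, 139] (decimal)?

U+A18CB

Leading byte 0xF2 = 11110010 matches 11110xxx → 4-byte sequence.
Byte 1: 0xF2 = 11110010, payload 010 (3 bits).
Byte 2: 0xA1 = 10100001 (10xxxxxx ✓), payload 100001.
Byte 3: 0xA3 = 10100011 (10xxxxxx ✓), payload 100011.
Byte 4: 0x8B = 10001011 (10xxxxxx ✓), payload 001011.
Concatenate: 010100001100011001011 = 0xA18CB (21 bits → U+A18CB).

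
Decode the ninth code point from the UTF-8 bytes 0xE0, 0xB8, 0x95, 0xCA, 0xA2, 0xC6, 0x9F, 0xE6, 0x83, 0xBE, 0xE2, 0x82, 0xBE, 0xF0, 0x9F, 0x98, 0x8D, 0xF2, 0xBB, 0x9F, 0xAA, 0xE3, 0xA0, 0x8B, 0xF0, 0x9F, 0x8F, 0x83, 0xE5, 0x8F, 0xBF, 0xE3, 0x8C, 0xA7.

Offset 0: leading byte 0xE0 = 11100000 → 3-byte char #1 = E0 B8 95.
Offset 3: leading byte 0xCA = 11001010 → 2-byte char #2 = CA A2.
Offset 5: leading byte 0xC6 = 11000110 → 2-byte char #3 = C6 9F.
Offset 7: leading byte 0xE6 = 11100110 → 3-byte char #4 = E6 83 BE.
Offset 10: leading byte 0xE2 = 11100010 → 3-byte char #5 = E2 82 BE.
Offset 13: leading byte 0xF0 = 11110000 → 4-byte char #6 = F0 9F 98 8D.
Offset 17: leading byte 0xF2 = 11110010 → 4-byte char #7 = F2 BB 9F AA.
Offset 21: leading byte 0xE3 = 11100011 → 3-byte char #8 = E3 A0 8B.
Offset 24: leading byte 0xF0 = 11110000 → 4-byte char #9 = F0 9F 8F 83.
Leading byte 0xF0 = 11110000 matches 11110xxx → 4-byte sequence.
Byte 1: 0xF0 = 11110000, payload 000 (3 bits).
Byte 2: 0x9F = 10011111 (10xxxxxx ✓), payload 011111.
Byte 3: 0x8F = 10001111 (10xxxxxx ✓), payload 001111.
Byte 4: 0x83 = 10000011 (10xxxxxx ✓), payload 000011.
Concatenate: 000011111001111000011 = 0x1F3C3 (21 bits → U+1F3C3).

U+1F3C3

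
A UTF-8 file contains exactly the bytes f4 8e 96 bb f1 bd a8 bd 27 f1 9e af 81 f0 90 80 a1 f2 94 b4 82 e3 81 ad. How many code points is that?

7

Byte at offset 0: 0xF4 = 11110100 → 4-byte char (#1). Advance 4.
Byte at offset 4: 0xF1 = 11110001 → 4-byte char (#2). Advance 4.
Byte at offset 8: 0x27 = 00100111 → 1-byte char (#3). Advance 1.
Byte at offset 9: 0xF1 = 11110001 → 4-byte char (#4). Advance 4.
Byte at offset 13: 0xF0 = 11110000 → 4-byte char (#5). Advance 4.
Byte at offset 17: 0xF2 = 11110010 → 4-byte char (#6). Advance 4.
Byte at offset 21: 0xE3 = 11100011 → 3-byte char (#7). Advance 3.
Reached end at offset 24 after 7 code points.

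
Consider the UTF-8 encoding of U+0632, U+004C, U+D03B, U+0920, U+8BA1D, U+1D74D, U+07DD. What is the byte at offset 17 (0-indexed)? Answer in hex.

0xDF

U+0632 → 2-byte form D8 B2 at offsets 0–1.
U+004C → 1-byte form 4C at offsets 2–2.
U+D03B → 3-byte form ED 80 BB at offsets 3–5.
U+0920 → 3-byte form E0 A4 A0 at offsets 6–8.
U+8BA1D → 4-byte form F2 8B A8 9D at offsets 9–12.
U+1D74D → 4-byte form F0 9D 9D 8D at offsets 13–16.
U+07DD → 2-byte form DF 9D at offsets 17–18.
Offset 17 falls in char 7's range; it's byte 1 of DF 9D = 0xDF.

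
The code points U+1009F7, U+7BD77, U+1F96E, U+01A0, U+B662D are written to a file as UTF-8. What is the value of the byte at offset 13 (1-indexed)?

1-indexed offset 13 is 0-indexed offset 12.
U+1009F7 → 4-byte form F4 80 A7 B7 at offsets 0–3.
U+7BD77 → 4-byte form F1 BB B5 B7 at offsets 4–7.
U+1F96E → 4-byte form F0 9F A5 AE at offsets 8–11.
U+01A0 → 2-byte form C6 A0 at offsets 12–13.
Offset 12 falls in char 4's range; it's byte 1 of C6 A0 = 0xC6.

0xC6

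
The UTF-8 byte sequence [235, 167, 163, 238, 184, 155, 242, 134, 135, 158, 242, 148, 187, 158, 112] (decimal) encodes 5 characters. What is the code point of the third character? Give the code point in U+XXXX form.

U+861DE

Offset 0: leading byte 0xEB = 11101011 → 3-byte char #1 = EB A7 A3.
Offset 3: leading byte 0xEE = 11101110 → 3-byte char #2 = EE B8 9B.
Offset 6: leading byte 0xF2 = 11110010 → 4-byte char #3 = F2 86 87 9E.
Leading byte 0xF2 = 11110010 matches 11110xxx → 4-byte sequence.
Byte 1: 0xF2 = 11110010, payload 010 (3 bits).
Byte 2: 0x86 = 10000110 (10xxxxxx ✓), payload 000110.
Byte 3: 0x87 = 10000111 (10xxxxxx ✓), payload 000111.
Byte 4: 0x9E = 10011110 (10xxxxxx ✓), payload 011110.
Concatenate: 010000110000111011110 = 0x861DE (21 bits → U+861DE).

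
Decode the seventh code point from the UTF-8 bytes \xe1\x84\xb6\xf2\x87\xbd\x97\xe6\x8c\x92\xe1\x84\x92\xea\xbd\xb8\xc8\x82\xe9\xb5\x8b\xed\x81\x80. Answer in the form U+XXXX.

U+9D4B

Offset 0: leading byte 0xE1 = 11100001 → 3-byte char #1 = E1 84 B6.
Offset 3: leading byte 0xF2 = 11110010 → 4-byte char #2 = F2 87 BD 97.
Offset 7: leading byte 0xE6 = 11100110 → 3-byte char #3 = E6 8C 92.
Offset 10: leading byte 0xE1 = 11100001 → 3-byte char #4 = E1 84 92.
Offset 13: leading byte 0xEA = 11101010 → 3-byte char #5 = EA BD B8.
Offset 16: leading byte 0xC8 = 11001000 → 2-byte char #6 = C8 82.
Offset 18: leading byte 0xE9 = 11101001 → 3-byte char #7 = E9 B5 8B.
Leading byte 0xE9 = 11101001 matches 1110xxxx → 3-byte sequence.
Byte 1: 0xE9 = 11101001, payload 1001 (4 bits).
Byte 2: 0xB5 = 10110101 (10xxxxxx ✓), payload 110101.
Byte 3: 0x8B = 10001011 (10xxxxxx ✓), payload 001011.
Concatenate: 1001110101001011 = 0x9D4B (16 bits → U+9D4B).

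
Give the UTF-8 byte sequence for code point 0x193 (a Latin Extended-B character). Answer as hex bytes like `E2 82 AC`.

C6 93

U+0193 = 0x193 = 403 decimal. In range U+0080–U+07FF → 2-byte form: 110xxxxx 10xxxxxx.
Binary (11 bits): 00110010011.
Split 5+6: 00110 | 010011.
Byte 1: 11000110 = 0xC6.
Byte 2: 10010011 = 0x93.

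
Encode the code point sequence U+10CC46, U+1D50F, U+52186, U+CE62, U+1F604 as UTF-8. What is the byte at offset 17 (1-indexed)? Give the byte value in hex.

0x9F

1-indexed offset 17 is 0-indexed offset 16.
U+10CC46 → 4-byte form F4 8C B1 86 at offsets 0–3.
U+1D50F → 4-byte form F0 9D 94 8F at offsets 4–7.
U+52186 → 4-byte form F1 92 86 86 at offsets 8–11.
U+CE62 → 3-byte form EC B9 A2 at offsets 12–14.
U+1F604 → 4-byte form F0 9F 98 84 at offsets 15–18.
Offset 16 falls in char 5's range; it's byte 2 of F0 9F 98 84 = 0x9F.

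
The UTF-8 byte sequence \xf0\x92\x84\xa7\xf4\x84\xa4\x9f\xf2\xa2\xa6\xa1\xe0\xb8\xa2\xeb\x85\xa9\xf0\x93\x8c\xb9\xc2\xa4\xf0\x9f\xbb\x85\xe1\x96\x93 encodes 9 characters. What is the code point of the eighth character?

U+1FEC5

Offset 0: leading byte 0xF0 = 11110000 → 4-byte char #1 = F0 92 84 A7.
Offset 4: leading byte 0xF4 = 11110100 → 4-byte char #2 = F4 84 A4 9F.
Offset 8: leading byte 0xF2 = 11110010 → 4-byte char #3 = F2 A2 A6 A1.
Offset 12: leading byte 0xE0 = 11100000 → 3-byte char #4 = E0 B8 A2.
Offset 15: leading byte 0xEB = 11101011 → 3-byte char #5 = EB 85 A9.
Offset 18: leading byte 0xF0 = 11110000 → 4-byte char #6 = F0 93 8C B9.
Offset 22: leading byte 0xC2 = 11000010 → 2-byte char #7 = C2 A4.
Offset 24: leading byte 0xF0 = 11110000 → 4-byte char #8 = F0 9F BB 85.
Leading byte 0xF0 = 11110000 matches 11110xxx → 4-byte sequence.
Byte 1: 0xF0 = 11110000, payload 000 (3 bits).
Byte 2: 0x9F = 10011111 (10xxxxxx ✓), payload 011111.
Byte 3: 0xBB = 10111011 (10xxxxxx ✓), payload 111011.
Byte 4: 0x85 = 10000101 (10xxxxxx ✓), payload 000101.
Concatenate: 000011111111011000101 = 0x1FEC5 (21 bits → U+1FEC5).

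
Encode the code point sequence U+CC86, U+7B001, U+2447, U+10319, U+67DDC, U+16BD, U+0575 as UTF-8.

U+CC86: 3-byte form → EC B2 86.
U+7B001: 4-byte form → F1 BB 80 81.
U+2447: 3-byte form → E2 91 87.
U+10319: 4-byte form → F0 90 8C 99.
U+67DDC: 4-byte form → F1 A7 B7 9C.
U+16BD: 3-byte form → E1 9A BD.
U+0575: 2-byte form → D5 B5.
Concatenated (23 bytes): EC B2 86 F1 BB 80 81 E2 91 87 F0 90 8C 99 F1 A7 B7 9C E1 9A BD D5 B5.

EC B2 86 F1 BB 80 81 E2 91 87 F0 90 8C 99 F1 A7 B7 9C E1 9A BD D5 B5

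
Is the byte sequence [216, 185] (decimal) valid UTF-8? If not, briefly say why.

valid

Leading byte 0xD8 = 11011000 → 2-byte form.
Continuation bytes 0xB9=10111001 all match 10xxxxxx.
Decoded value 0x639 is ≥ 0x80 (shortest form) and not a surrogate.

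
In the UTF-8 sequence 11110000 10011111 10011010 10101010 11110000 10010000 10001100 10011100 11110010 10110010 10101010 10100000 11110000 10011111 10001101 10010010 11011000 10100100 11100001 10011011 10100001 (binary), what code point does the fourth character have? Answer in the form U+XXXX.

Offset 0: leading byte 0xF0 = 11110000 → 4-byte char #1 = F0 9F 9A AA.
Offset 4: leading byte 0xF0 = 11110000 → 4-byte char #2 = F0 90 8C 9C.
Offset 8: leading byte 0xF2 = 11110010 → 4-byte char #3 = F2 B2 AA A0.
Offset 12: leading byte 0xF0 = 11110000 → 4-byte char #4 = F0 9F 8D 92.
Leading byte 0xF0 = 11110000 matches 11110xxx → 4-byte sequence.
Byte 1: 0xF0 = 11110000, payload 000 (3 bits).
Byte 2: 0x9F = 10011111 (10xxxxxx ✓), payload 011111.
Byte 3: 0x8D = 10001101 (10xxxxxx ✓), payload 001101.
Byte 4: 0x92 = 10010010 (10xxxxxx ✓), payload 010010.
Concatenate: 000011111001101010010 = 0x1F352 (21 bits → U+1F352).

U+1F352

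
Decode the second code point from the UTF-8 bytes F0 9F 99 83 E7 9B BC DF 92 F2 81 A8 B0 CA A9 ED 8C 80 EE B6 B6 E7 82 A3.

U+76FC

Offset 0: leading byte 0xF0 = 11110000 → 4-byte char #1 = F0 9F 99 83.
Offset 4: leading byte 0xE7 = 11100111 → 3-byte char #2 = E7 9B BC.
Leading byte 0xE7 = 11100111 matches 1110xxxx → 3-byte sequence.
Byte 1: 0xE7 = 11100111, payload 0111 (4 bits).
Byte 2: 0x9B = 10011011 (10xxxxxx ✓), payload 011011.
Byte 3: 0xBC = 10111100 (10xxxxxx ✓), payload 111100.
Concatenate: 0111011011111100 = 0x76FC (16 bits → U+76FC).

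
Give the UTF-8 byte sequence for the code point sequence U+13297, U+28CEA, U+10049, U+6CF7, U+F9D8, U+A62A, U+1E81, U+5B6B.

U+13297: 4-byte form → F0 93 8A 97.
U+28CEA: 4-byte form → F0 A8 B3 AA.
U+10049: 4-byte form → F0 90 81 89.
U+6CF7: 3-byte form → E6 B3 B7.
U+F9D8: 3-byte form → EF A7 98.
U+A62A: 3-byte form → EA 98 AA.
U+1E81: 3-byte form → E1 BA 81.
U+5B6B: 3-byte form → E5 AD AB.
Concatenated (27 bytes): F0 93 8A 97 F0 A8 B3 AA F0 90 81 89 E6 B3 B7 EF A7 98 EA 98 AA E1 BA 81 E5 AD AB.

F0 93 8A 97 F0 A8 B3 AA F0 90 81 89 E6 B3 B7 EF A7 98 EA 98 AA E1 BA 81 E5 AD AB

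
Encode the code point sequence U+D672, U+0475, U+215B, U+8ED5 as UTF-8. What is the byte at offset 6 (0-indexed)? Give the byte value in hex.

U+D672 → 3-byte form ED 99 B2 at offsets 0–2.
U+0475 → 2-byte form D1 B5 at offsets 3–4.
U+215B → 3-byte form E2 85 9B at offsets 5–7.
Offset 6 falls in char 3's range; it's byte 2 of E2 85 9B = 0x85.

0x85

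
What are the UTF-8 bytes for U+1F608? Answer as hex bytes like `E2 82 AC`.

F0 9F 98 88

U+1F608 = 0x1F608 = 128520 decimal. In range U+10000–U+10FFFF → 4-byte form: 11110xxx 10xxxxxx 10xxxxxx 10xxxxxx.
Binary (21 bits): 000011111011000001000.
Split 3+6+6+6: 000 | 011111 | 011000 | 001000.
Byte 1: 11110000 = 0xF0.
Byte 2: 10011111 = 0x9F.
Byte 3: 10011000 = 0x98.
Byte 4: 10001000 = 0x88.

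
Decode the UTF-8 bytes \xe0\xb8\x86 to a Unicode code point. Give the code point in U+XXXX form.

U+0E06

Leading byte 0xE0 = 11100000 matches 1110xxxx → 3-byte sequence.
Byte 1: 0xE0 = 11100000, payload 0000 (4 bits).
Byte 2: 0xB8 = 10111000 (10xxxxxx ✓), payload 111000.
Byte 3: 0x86 = 10000110 (10xxxxxx ✓), payload 000110.
Concatenate: 0000111000000110 = 0xE06 (16 bits → U+0E06).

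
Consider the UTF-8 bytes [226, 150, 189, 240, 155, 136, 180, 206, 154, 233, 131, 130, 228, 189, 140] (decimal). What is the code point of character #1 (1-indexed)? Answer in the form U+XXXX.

Offset 0: leading byte 0xE2 = 11100010 → 3-byte char #1 = E2 96 BD.
Leading byte 0xE2 = 11100010 matches 1110xxxx → 3-byte sequence.
Byte 1: 0xE2 = 11100010, payload 0010 (4 bits).
Byte 2: 0x96 = 10010110 (10xxxxxx ✓), payload 010110.
Byte 3: 0xBD = 10111101 (10xxxxxx ✓), payload 111101.
Concatenate: 0010010110111101 = 0x25BD (16 bits → U+25BD).

U+25BD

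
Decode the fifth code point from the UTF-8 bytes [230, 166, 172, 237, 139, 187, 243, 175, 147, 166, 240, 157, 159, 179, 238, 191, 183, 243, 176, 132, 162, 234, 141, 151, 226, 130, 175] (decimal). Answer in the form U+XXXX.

U+EFF7

Offset 0: leading byte 0xE6 = 11100110 → 3-byte char #1 = E6 A6 AC.
Offset 3: leading byte 0xED = 11101101 → 3-byte char #2 = ED 8B BB.
Offset 6: leading byte 0xF3 = 11110011 → 4-byte char #3 = F3 AF 93 A6.
Offset 10: leading byte 0xF0 = 11110000 → 4-byte char #4 = F0 9D 9F B3.
Offset 14: leading byte 0xEE = 11101110 → 3-byte char #5 = EE BF B7.
Leading byte 0xEE = 11101110 matches 1110xxxx → 3-byte sequence.
Byte 1: 0xEE = 11101110, payload 1110 (4 bits).
Byte 2: 0xBF = 10111111 (10xxxxxx ✓), payload 111111.
Byte 3: 0xB7 = 10110111 (10xxxxxx ✓), payload 110111.
Concatenate: 1110111111110111 = 0xEFF7 (16 bits → U+EFF7).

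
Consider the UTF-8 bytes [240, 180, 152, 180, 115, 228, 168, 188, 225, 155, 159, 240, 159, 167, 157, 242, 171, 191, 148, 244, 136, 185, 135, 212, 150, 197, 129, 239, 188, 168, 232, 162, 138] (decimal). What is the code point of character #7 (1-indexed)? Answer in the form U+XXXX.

Offset 0: leading byte 0xF0 = 11110000 → 4-byte char #1 = F0 B4 98 B4.
Offset 4: leading byte 0x73 = 01110011 → 1-byte char #2 = 73.
Offset 5: leading byte 0xE4 = 11100100 → 3-byte char #3 = E4 A8 BC.
Offset 8: leading byte 0xE1 = 11100001 → 3-byte char #4 = E1 9B 9F.
Offset 11: leading byte 0xF0 = 11110000 → 4-byte char #5 = F0 9F A7 9D.
Offset 15: leading byte 0xF2 = 11110010 → 4-byte char #6 = F2 AB BF 94.
Offset 19: leading byte 0xF4 = 11110100 → 4-byte char #7 = F4 88 B9 87.
Leading byte 0xF4 = 11110100 matches 11110xxx → 4-byte sequence.
Byte 1: 0xF4 = 11110100, payload 100 (3 bits).
Byte 2: 0x88 = 10001000 (10xxxxxx ✓), payload 001000.
Byte 3: 0xB9 = 10111001 (10xxxxxx ✓), payload 111001.
Byte 4: 0x87 = 10000111 (10xxxxxx ✓), payload 000111.
Concatenate: 100001000111001000111 = 0x108E47 (21 bits → U+108E47).

U+108E47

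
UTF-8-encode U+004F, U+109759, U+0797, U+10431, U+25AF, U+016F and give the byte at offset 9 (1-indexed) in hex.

0x90

1-indexed offset 9 is 0-indexed offset 8.
U+004F → 1-byte form 4F at offsets 0–0.
U+109759 → 4-byte form F4 89 9D 99 at offsets 1–4.
U+0797 → 2-byte form DE 97 at offsets 5–6.
U+10431 → 4-byte form F0 90 90 B1 at offsets 7–10.
Offset 8 falls in char 4's range; it's byte 2 of F0 90 90 B1 = 0x90.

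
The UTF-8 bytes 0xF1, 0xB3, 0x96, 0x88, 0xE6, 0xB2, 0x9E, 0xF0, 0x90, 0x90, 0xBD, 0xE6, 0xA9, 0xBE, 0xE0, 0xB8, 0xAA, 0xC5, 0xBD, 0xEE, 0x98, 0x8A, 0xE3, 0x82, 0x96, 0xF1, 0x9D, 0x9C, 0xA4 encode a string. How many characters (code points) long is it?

Byte at offset 0: 0xF1 = 11110001 → 4-byte char (#1). Advance 4.
Byte at offset 4: 0xE6 = 11100110 → 3-byte char (#2). Advance 3.
Byte at offset 7: 0xF0 = 11110000 → 4-byte char (#3). Advance 4.
Byte at offset 11: 0xE6 = 11100110 → 3-byte char (#4). Advance 3.
Byte at offset 14: 0xE0 = 11100000 → 3-byte char (#5). Advance 3.
Byte at offset 17: 0xC5 = 11000101 → 2-byte char (#6). Advance 2.
Byte at offset 19: 0xEE = 11101110 → 3-byte char (#7). Advance 3.
Byte at offset 22: 0xE3 = 11100011 → 3-byte char (#8). Advance 3.
Byte at offset 25: 0xF1 = 11110001 → 4-byte char (#9). Advance 4.
Reached end at offset 29 after 9 code points.

9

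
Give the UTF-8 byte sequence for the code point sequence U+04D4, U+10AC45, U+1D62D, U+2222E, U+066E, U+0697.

U+04D4: 2-byte form → D3 94.
U+10AC45: 4-byte form → F4 8A B1 85.
U+1D62D: 4-byte form → F0 9D 98 AD.
U+2222E: 4-byte form → F0 A2 88 AE.
U+066E: 2-byte form → D9 AE.
U+0697: 2-byte form → DA 97.
Concatenated (18 bytes): D3 94 F4 8A B1 85 F0 9D 98 AD F0 A2 88 AE D9 AE DA 97.

D3 94 F4 8A B1 85 F0 9D 98 AD F0 A2 88 AE D9 AE DA 97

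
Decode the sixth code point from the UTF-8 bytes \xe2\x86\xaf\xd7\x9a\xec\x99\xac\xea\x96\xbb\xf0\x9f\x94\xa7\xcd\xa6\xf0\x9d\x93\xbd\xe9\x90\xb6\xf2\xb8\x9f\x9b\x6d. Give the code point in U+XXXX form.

U+0366

Offset 0: leading byte 0xE2 = 11100010 → 3-byte char #1 = E2 86 AF.
Offset 3: leading byte 0xD7 = 11010111 → 2-byte char #2 = D7 9A.
Offset 5: leading byte 0xEC = 11101100 → 3-byte char #3 = EC 99 AC.
Offset 8: leading byte 0xEA = 11101010 → 3-byte char #4 = EA 96 BB.
Offset 11: leading byte 0xF0 = 11110000 → 4-byte char #5 = F0 9F 94 A7.
Offset 15: leading byte 0xCD = 11001101 → 2-byte char #6 = CD A6.
Leading byte 0xCD = 11001101 matches 110xxxxx → 2-byte sequence.
Byte 1: 0xCD = 11001101, payload 01101 (5 bits).
Byte 2: 0xA6 = 10100110 (10xxxxxx ✓), payload 100110.
Concatenate: 01101100110 = 0x366 (11 bits → U+0366).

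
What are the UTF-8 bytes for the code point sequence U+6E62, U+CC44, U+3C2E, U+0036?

E6 B9 A2 EC B1 84 E3 B0 AE 36

U+6E62: 3-byte form → E6 B9 A2.
U+CC44: 3-byte form → EC B1 84.
U+3C2E: 3-byte form → E3 B0 AE.
U+0036: 1-byte form → 36.
Concatenated (10 bytes): E6 B9 A2 EC B1 84 E3 B0 AE 36.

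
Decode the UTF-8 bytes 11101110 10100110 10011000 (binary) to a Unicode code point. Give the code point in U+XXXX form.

Leading byte 0xEE = 11101110 matches 1110xxxx → 3-byte sequence.
Byte 1: 0xEE = 11101110, payload 1110 (4 bits).
Byte 2: 0xA6 = 10100110 (10xxxxxx ✓), payload 100110.
Byte 3: 0x98 = 10011000 (10xxxxxx ✓), payload 011000.
Concatenate: 1110100110011000 = 0xE998 (16 bits → U+E998).

U+E998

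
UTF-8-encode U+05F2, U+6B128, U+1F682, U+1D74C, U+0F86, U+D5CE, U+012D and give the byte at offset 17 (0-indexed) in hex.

U+05F2 → 2-byte form D7 B2 at offsets 0–1.
U+6B128 → 4-byte form F1 AB 84 A8 at offsets 2–5.
U+1F682 → 4-byte form F0 9F 9A 82 at offsets 6–9.
U+1D74C → 4-byte form F0 9D 9D 8C at offsets 10–13.
U+0F86 → 3-byte form E0 BE 86 at offsets 14–16.
U+D5CE → 3-byte form ED 97 8E at offsets 17–19.
Offset 17 falls in char 6's range; it's byte 1 of ED 97 8E = 0xED.

0xED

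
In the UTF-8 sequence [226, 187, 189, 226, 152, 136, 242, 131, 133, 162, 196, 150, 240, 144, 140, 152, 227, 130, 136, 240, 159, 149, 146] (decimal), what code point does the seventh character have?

Offset 0: leading byte 0xE2 = 11100010 → 3-byte char #1 = E2 BB BD.
Offset 3: leading byte 0xE2 = 11100010 → 3-byte char #2 = E2 98 88.
Offset 6: leading byte 0xF2 = 11110010 → 4-byte char #3 = F2 83 85 A2.
Offset 10: leading byte 0xC4 = 11000100 → 2-byte char #4 = C4 96.
Offset 12: leading byte 0xF0 = 11110000 → 4-byte char #5 = F0 90 8C 98.
Offset 16: leading byte 0xE3 = 11100011 → 3-byte char #6 = E3 82 88.
Offset 19: leading byte 0xF0 = 11110000 → 4-byte char #7 = F0 9F 95 92.
Leading byte 0xF0 = 11110000 matches 11110xxx → 4-byte sequence.
Byte 1: 0xF0 = 11110000, payload 000 (3 bits).
Byte 2: 0x9F = 10011111 (10xxxxxx ✓), payload 011111.
Byte 3: 0x95 = 10010101 (10xxxxxx ✓), payload 010101.
Byte 4: 0x92 = 10010010 (10xxxxxx ✓), payload 010010.
Concatenate: 000011111010101010010 = 0x1F552 (21 bits → U+1F552).

U+1F552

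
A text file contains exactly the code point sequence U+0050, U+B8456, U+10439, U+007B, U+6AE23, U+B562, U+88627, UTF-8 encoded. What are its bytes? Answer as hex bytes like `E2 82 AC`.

U+0050: 1-byte form → 50.
U+B8456: 4-byte form → F2 B8 91 96.
U+10439: 4-byte form → F0 90 90 B9.
U+007B: 1-byte form → 7B.
U+6AE23: 4-byte form → F1 AA B8 A3.
U+B562: 3-byte form → EB 95 A2.
U+88627: 4-byte form → F2 88 98 A7.
Concatenated (21 bytes): 50 F2 B8 91 96 F0 90 90 B9 7B F1 AA B8 A3 EB 95 A2 F2 88 98 A7.

50 F2 B8 91 96 F0 90 90 B9 7B F1 AA B8 A3 EB 95 A2 F2 88 98 A7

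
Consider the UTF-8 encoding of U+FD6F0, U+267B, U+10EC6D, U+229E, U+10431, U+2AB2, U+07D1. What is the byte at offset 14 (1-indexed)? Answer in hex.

1-indexed offset 14 is 0-indexed offset 13.
U+FD6F0 → 4-byte form F3 BD 9B B0 at offsets 0–3.
U+267B → 3-byte form E2 99 BB at offsets 4–6.
U+10EC6D → 4-byte form F4 8E B1 AD at offsets 7–10.
U+229E → 3-byte form E2 8A 9E at offsets 11–13.
Offset 13 falls in char 4's range; it's byte 3 of E2 8A 9E = 0x9E.

0x9E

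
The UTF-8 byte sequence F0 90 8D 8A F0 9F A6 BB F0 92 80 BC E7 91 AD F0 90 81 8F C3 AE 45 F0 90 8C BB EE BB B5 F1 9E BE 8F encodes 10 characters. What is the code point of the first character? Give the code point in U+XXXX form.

U+1034A

Offset 0: leading byte 0xF0 = 11110000 → 4-byte char #1 = F0 90 8D 8A.
Leading byte 0xF0 = 11110000 matches 11110xxx → 4-byte sequence.
Byte 1: 0xF0 = 11110000, payload 000 (3 bits).
Byte 2: 0x90 = 10010000 (10xxxxxx ✓), payload 010000.
Byte 3: 0x8D = 10001101 (10xxxxxx ✓), payload 001101.
Byte 4: 0x8A = 10001010 (10xxxxxx ✓), payload 001010.
Concatenate: 000010000001101001010 = 0x1034A (21 bits → U+1034A).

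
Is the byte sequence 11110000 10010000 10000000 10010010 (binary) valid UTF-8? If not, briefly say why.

Leading byte 0xF0 = 11110000 → 4-byte form.
Continuation bytes 0x90=10010000, 0x80=10000000, 0x92=10010010 all match 10xxxxxx.
Decoded value 0x10012 is ≥ 0x10000 (shortest form) and not a surrogate.

valid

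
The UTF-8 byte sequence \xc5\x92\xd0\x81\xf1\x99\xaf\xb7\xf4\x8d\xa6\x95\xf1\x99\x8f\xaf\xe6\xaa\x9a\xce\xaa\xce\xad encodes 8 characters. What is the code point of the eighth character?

U+03AD

Offset 0: leading byte 0xC5 = 11000101 → 2-byte char #1 = C5 92.
Offset 2: leading byte 0xD0 = 11010000 → 2-byte char #2 = D0 81.
Offset 4: leading byte 0xF1 = 11110001 → 4-byte char #3 = F1 99 AF B7.
Offset 8: leading byte 0xF4 = 11110100 → 4-byte char #4 = F4 8D A6 95.
Offset 12: leading byte 0xF1 = 11110001 → 4-byte char #5 = F1 99 8F AF.
Offset 16: leading byte 0xE6 = 11100110 → 3-byte char #6 = E6 AA 9A.
Offset 19: leading byte 0xCE = 11001110 → 2-byte char #7 = CE AA.
Offset 21: leading byte 0xCE = 11001110 → 2-byte char #8 = CE AD.
Leading byte 0xCE = 11001110 matches 110xxxxx → 2-byte sequence.
Byte 1: 0xCE = 11001110, payload 01110 (5 bits).
Byte 2: 0xAD = 10101101 (10xxxxxx ✓), payload 101101.
Concatenate: 01110101101 = 0x3AD (11 bits → U+03AD).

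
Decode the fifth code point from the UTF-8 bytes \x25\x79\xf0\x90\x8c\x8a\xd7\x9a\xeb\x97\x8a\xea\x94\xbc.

Offset 0: leading byte 0x25 = 00100101 → 1-byte char #1 = 25.
Offset 1: leading byte 0x79 = 01111001 → 1-byte char #2 = 79.
Offset 2: leading byte 0xF0 = 11110000 → 4-byte char #3 = F0 90 8C 8A.
Offset 6: leading byte 0xD7 = 11010111 → 2-byte char #4 = D7 9A.
Offset 8: leading byte 0xEB = 11101011 → 3-byte char #5 = EB 97 8A.
Leading byte 0xEB = 11101011 matches 1110xxxx → 3-byte sequence.
Byte 1: 0xEB = 11101011, payload 1011 (4 bits).
Byte 2: 0x97 = 10010111 (10xxxxxx ✓), payload 010111.
Byte 3: 0x8A = 10001010 (10xxxxxx ✓), payload 001010.
Concatenate: 1011010111001010 = 0xB5CA (16 bits → U+B5CA).

U+B5CA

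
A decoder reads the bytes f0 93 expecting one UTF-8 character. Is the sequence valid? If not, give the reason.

invalid (sequence truncated)

Leading byte 0xF0 = 11110000 → 4-byte form, but only 2 bytes are present.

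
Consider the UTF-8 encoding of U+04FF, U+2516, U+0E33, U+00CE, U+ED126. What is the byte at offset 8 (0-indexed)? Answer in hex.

U+04FF → 2-byte form D3 BF at offsets 0–1.
U+2516 → 3-byte form E2 94 96 at offsets 2–4.
U+0E33 → 3-byte form E0 B8 B3 at offsets 5–7.
U+00CE → 2-byte form C3 8E at offsets 8–9.
Offset 8 falls in char 4's range; it's byte 1 of C3 8E = 0xC3.

0xC3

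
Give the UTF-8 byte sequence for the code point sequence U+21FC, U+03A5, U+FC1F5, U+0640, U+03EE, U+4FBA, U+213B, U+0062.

U+21FC: 3-byte form → E2 87 BC.
U+03A5: 2-byte form → CE A5.
U+FC1F5: 4-byte form → F3 BC 87 B5.
U+0640: 2-byte form → D9 80.
U+03EE: 2-byte form → CF AE.
U+4FBA: 3-byte form → E4 BE BA.
U+213B: 3-byte form → E2 84 BB.
U+0062: 1-byte form → 62.
Concatenated (20 bytes): E2 87 BC CE A5 F3 BC 87 B5 D9 80 CF AE E4 BE BA E2 84 BB 62.

E2 87 BC CE A5 F3 BC 87 B5 D9 80 CF AE E4 BE BA E2 84 BB 62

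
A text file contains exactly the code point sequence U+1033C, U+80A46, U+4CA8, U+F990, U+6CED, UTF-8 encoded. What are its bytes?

U+1033C: 4-byte form → F0 90 8C BC.
U+80A46: 4-byte form → F2 80 A9 86.
U+4CA8: 3-byte form → E4 B2 A8.
U+F990: 3-byte form → EF A6 90.
U+6CED: 3-byte form → E6 B3 AD.
Concatenated (17 bytes): F0 90 8C BC F2 80 A9 86 E4 B2 A8 EF A6 90 E6 B3 AD.

F0 90 8C BC F2 80 A9 86 E4 B2 A8 EF A6 90 E6 B3 AD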